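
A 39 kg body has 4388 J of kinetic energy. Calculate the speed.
v = √(2·KE/m) = √(2·4388/39) = 15.0 m/s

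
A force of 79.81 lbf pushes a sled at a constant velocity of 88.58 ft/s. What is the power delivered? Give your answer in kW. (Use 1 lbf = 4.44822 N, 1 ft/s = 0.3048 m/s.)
Convert to SI: F = 355.012 N, v = 26.9992 m/s
P = Fv = (355.012)(26.9992) = 9585.05 W = 9.585 kW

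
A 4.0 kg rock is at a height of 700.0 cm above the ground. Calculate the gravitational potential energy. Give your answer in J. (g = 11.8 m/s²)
Convert to SI: m = 4.0 kg, h = 7.0 m
PE = mgh = (4.0)(11.8)(7.0) = 330.4 J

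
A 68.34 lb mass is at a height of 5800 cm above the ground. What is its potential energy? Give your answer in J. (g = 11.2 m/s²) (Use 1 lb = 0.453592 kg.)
Convert to SI: m = 30.9985 kg, h = 58.0 m
PE = mgh = (30.9985)(11.2)(58.0) = 20140 J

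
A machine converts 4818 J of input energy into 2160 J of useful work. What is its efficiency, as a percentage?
η = W_out/W_in = 2160/4818 = 44.83%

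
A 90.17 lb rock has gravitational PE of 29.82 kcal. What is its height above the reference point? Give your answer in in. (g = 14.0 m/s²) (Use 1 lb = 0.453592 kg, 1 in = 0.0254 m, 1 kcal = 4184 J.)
Convert to SI: m = 40.9004 kg, PE = 124767 J
h = PE/(mg) = 124767/(40.9004·14.0) = 217.893 m = 8578 in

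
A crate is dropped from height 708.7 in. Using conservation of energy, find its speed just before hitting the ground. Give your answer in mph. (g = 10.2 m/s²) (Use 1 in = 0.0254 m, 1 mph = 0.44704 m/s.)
Convert to SI: h = 18.001 m
mgh = ½mv² ⇒ v = √(2gh) = √(2·10.2·18.001) = 19.163 m/s = 42.87 mph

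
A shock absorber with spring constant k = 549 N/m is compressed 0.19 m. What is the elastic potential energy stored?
PE = ½kx² = ½(549)(0.19)² = 9.909 J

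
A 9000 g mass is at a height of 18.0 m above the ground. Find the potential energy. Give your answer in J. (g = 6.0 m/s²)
Convert to SI: m = 9.0 kg, h = 18.0 m
PE = mgh = (9.0)(6.0)(18.0) = 972.0 J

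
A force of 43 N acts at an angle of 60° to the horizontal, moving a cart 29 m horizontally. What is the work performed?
W = F·d·cosθ = (43)(29)cos(60°) = 623.5 J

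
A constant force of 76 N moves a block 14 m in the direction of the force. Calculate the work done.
W = F·d = (76)(14) = 1064 J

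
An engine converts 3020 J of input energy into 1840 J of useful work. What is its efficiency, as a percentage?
η = W_out/W_in = 1840/3020 = 60.93%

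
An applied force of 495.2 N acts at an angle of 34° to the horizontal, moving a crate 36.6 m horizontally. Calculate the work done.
W = F·d·cosθ = (495.2)(36.6)cos(34°) = 15030 J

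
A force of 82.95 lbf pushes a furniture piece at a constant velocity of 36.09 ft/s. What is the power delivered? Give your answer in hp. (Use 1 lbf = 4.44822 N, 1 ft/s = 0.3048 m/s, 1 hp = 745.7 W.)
Convert to SI: F = 368.98 N, v = 11.0002 m/s
P = Fv = (368.98)(11.0002) = 4058.86 W = 5.443 hp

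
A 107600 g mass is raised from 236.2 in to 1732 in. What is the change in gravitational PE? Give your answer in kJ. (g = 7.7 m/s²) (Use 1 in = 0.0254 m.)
Convert to SI: m = 107.6 kg, Δh = 37.9933 m
ΔPE = mgΔh = (107.6)(7.7)(37.9933) = 31478.2 J = 31.48 kJ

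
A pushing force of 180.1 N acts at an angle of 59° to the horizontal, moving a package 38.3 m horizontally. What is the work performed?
W = F·d·cosθ = (180.1)(38.3)cos(59°) = 3553 J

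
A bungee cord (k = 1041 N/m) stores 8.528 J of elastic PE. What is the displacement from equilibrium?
x = √(2·PE/k) = √(2·8.528/1041) = 0.128 m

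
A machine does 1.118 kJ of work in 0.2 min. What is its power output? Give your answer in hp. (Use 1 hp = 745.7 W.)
Convert to SI: W = 1118.0 J, t = 12.0 s
P = W/t = 1118.0/12.0 = 93.1667 W = 0.1249 hp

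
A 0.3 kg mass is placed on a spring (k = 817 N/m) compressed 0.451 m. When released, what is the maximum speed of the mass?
½kx² = ½mv² ⇒ v = x√(k/m) = (0.451)√(817/0.3) = 23.54 m/s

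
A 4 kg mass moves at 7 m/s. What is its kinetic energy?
KE = ½mv² = ½(4)(7)² = 98.0 J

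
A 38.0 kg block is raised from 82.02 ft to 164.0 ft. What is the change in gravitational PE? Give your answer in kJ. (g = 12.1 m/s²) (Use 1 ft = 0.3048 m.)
Convert to SI: m = 38.0 kg, Δh = 24.9875 m
ΔPE = mgΔh = (38.0)(12.1)(24.9875) = 11489.3 J = 11.49 kJ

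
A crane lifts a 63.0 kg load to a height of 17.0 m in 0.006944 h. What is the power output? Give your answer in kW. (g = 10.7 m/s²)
Convert to SI: m = 63.0 kg, h = 17.0 m, t = 24.9984 s
P = mgh/t = (63.0)(10.7)(17.0)/24.9984 = 458.417 W = 0.4584 kW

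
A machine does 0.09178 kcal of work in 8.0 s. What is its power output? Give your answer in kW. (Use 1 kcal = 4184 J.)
Convert to SI: W = 384.008 J, t = 8.0 s
P = W/t = 384.008/8.0 = 48.0009 W = 0.048 kW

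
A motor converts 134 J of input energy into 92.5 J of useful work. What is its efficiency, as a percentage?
η = W_out/W_in = 92.5/134 = 69.03%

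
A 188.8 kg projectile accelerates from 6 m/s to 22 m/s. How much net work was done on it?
W = ΔKE = ½m(v₂² − v₁²) = ½(188.8)(22² − 6²) = 42291.2 J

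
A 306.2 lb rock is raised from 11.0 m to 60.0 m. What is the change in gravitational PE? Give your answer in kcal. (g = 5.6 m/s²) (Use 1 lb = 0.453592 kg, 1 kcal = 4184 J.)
Convert to SI: m = 138.89 kg, Δh = 49.0 m
ΔPE = mgΔh = (138.89)(5.6)(49.0) = 38111.4 J = 9.109 kcal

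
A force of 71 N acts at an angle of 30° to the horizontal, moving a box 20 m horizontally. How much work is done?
W = F·d·cosθ = (71)(20)cos(30°) = 1230 J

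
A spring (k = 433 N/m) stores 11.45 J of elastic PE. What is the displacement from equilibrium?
x = √(2·PE/k) = √(2·11.45/433) = 0.23 m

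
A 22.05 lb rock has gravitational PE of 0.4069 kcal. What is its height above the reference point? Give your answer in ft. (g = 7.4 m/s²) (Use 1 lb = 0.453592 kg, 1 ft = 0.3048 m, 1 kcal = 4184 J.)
Convert to SI: m = 10.0017 kg, PE = 1702.47 J
h = PE/(mg) = 1702.47/(10.0017·7.4) = 23.0024 m = 75.47 ft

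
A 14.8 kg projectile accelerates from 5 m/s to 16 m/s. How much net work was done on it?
W = ΔKE = ½m(v₂² − v₁²) = ½(14.8)(16² − 5²) = 1709.4 J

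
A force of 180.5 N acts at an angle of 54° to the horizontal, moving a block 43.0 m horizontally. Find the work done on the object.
W = F·d·cosθ = (180.5)(43.0)cos(54°) = 4562 J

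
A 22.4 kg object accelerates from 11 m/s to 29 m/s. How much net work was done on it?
W = ΔKE = ½m(v₂² − v₁²) = ½(22.4)(29² − 11²) = 8064.0 J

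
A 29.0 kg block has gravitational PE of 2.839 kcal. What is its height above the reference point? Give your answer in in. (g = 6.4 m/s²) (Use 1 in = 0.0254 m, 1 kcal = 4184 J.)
Convert to SI: m = 29.0 kg, PE = 11878.4 J
h = PE/(mg) = 11878.4/(29.0·6.4) = 63.9999 m = 2520 in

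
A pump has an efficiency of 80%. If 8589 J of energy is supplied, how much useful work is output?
W_out = η·W_in = 0.8·8589 = 6871.2 J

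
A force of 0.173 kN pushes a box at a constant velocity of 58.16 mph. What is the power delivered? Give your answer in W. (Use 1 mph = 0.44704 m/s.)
Convert to SI: F = 173.0 N, v = 25.9998 m/s
P = Fv = (173.0)(25.9998) = 4498 W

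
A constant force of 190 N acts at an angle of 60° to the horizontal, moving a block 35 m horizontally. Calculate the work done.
W = F·d·cosθ = (190)(35)cos(60°) = 3325 J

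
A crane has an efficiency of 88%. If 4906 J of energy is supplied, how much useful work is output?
W_out = η·W_in = 0.88·4906 = 4317.28 J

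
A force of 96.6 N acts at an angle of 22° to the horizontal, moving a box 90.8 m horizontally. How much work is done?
W = F·d·cosθ = (96.6)(90.8)cos(22°) = 8133 J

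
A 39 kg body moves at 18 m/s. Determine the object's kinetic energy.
KE = ½mv² = ½(39)(18)² = 6318.0 J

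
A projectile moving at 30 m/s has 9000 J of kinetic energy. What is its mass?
m = 2·KE/v² = 2·9000/(30)² = 20.0 kg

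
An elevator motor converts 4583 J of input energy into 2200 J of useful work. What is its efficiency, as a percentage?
η = W_out/W_in = 2200/4583 = 48.0%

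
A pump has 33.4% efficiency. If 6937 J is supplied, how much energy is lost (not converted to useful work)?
W_lost = W_in(1 − η) = 6937·(1 − 0.334) = 4620 J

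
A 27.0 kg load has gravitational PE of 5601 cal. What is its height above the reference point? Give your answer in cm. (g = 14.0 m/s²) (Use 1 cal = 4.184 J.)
Convert to SI: m = 27.0 kg, PE = 23434.6 J
h = PE/(mg) = 23434.6/(27.0·14.0) = 61.9963 m = 6200 cm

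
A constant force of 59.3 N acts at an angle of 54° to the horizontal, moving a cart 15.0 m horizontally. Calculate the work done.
W = F·d·cosθ = (59.3)(15.0)cos(54°) = 522.8 J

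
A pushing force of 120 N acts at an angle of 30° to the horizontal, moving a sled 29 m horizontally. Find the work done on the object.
W = F·d·cosθ = (120)(29)cos(30°) = 3014 J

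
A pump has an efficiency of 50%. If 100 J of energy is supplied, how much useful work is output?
W_out = η·W_in = 0.5·100 = 50.0 J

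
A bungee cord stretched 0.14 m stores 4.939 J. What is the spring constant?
k = 2·PE/x² = 2·4.939/(0.14)² = 504.0 N/m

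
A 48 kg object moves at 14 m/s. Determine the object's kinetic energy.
KE = ½mv² = ½(48)(14)² = 4704.0 J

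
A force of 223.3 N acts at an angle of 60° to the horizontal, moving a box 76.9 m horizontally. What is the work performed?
W = F·d·cosθ = (223.3)(76.9)cos(60°) = 8586 J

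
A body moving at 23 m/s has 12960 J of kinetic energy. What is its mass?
m = 2·KE/v² = 2·12960/(23)² = 49.0 kg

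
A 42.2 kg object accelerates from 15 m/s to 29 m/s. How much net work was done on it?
W = ΔKE = ½m(v₂² − v₁²) = ½(42.2)(29² − 15²) = 12997.6 J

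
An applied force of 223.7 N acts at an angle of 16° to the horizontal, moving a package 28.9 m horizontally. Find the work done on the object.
W = F·d·cosθ = (223.7)(28.9)cos(16°) = 6214 J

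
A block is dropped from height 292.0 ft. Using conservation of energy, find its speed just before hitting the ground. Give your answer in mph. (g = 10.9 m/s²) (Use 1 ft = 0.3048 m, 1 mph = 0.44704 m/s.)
Convert to SI: h = 89.0016 m
mgh = ½mv² ⇒ v = √(2gh) = √(2·10.9·89.0016) = 44.0481 m/s = 98.53 mph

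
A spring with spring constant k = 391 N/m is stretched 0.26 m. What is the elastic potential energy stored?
PE = ½kx² = ½(391)(0.26)² = 13.22 J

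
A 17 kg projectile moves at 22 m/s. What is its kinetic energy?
KE = ½mv² = ½(17)(22)² = 4114.0 J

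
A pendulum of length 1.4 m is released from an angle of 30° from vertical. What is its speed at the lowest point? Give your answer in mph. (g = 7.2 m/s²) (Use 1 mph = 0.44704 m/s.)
h = L(1 − cosθ) = 1.4(1 − cos30°) = 0.187564 m
v = √(2gh) = √(2·7.2·0.187564) = 1.64345 m/s = 3.676 mph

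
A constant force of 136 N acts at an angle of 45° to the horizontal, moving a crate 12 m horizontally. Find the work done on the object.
W = F·d·cosθ = (136)(12)cos(45°) = 1154 J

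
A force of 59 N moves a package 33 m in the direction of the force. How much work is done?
W = F·d = (59)(33) = 1947 J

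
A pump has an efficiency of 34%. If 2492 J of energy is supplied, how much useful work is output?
W_out = η·W_in = 0.34·2492 = 847.28 J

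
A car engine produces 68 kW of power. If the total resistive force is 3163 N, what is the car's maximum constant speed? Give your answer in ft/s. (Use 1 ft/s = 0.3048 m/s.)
P = Fv ⇒ v = P/F = 68000 W/3163.0 N = 21.4986 m/s = 70.53 ft/s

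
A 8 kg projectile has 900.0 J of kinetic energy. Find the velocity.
v = √(2·KE/m) = √(2·900.0/8) = 15.0 m/s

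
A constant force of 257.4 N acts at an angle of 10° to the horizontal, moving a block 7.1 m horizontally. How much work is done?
W = F·d·cosθ = (257.4)(7.1)cos(10°) = 1800 J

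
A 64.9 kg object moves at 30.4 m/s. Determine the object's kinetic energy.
KE = ½mv² = ½(64.9)(30.4)² = 29990 J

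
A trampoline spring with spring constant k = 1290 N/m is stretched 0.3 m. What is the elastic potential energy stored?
PE = ½kx² = ½(1290)(0.3)² = 58.05 J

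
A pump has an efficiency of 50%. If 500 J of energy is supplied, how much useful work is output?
W_out = η·W_in = 0.5·500 = 250.0 J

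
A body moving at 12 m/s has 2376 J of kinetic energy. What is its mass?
m = 2·KE/v² = 2·2376/(12)² = 33.0 kg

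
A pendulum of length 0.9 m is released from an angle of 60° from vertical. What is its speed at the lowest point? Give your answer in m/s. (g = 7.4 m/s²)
h = L(1 − cosθ) = 0.9(1 − cos60°) = 0.45 m
v = √(2gh) = √(2·7.4·0.45) = 2.581 m/s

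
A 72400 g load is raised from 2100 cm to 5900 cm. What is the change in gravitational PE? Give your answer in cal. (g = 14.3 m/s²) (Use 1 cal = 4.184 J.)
Convert to SI: m = 72.4 kg, Δh = 38.0 m
ΔPE = mgΔh = (72.4)(14.3)(38.0) = 39342.2 J = 9403 cal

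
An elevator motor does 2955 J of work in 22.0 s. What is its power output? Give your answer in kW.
P = W/t = 2955.0/22.0 = 134.318 W = 0.1343 kW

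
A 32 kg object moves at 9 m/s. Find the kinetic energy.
KE = ½mv² = ½(32)(9)² = 1296.0 J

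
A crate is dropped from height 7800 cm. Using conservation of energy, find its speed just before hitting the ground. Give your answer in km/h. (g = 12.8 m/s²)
Convert to SI: h = 78.0 m
mgh = ½mv² ⇒ v = √(2gh) = √(2·12.8·78.0) = 44.6856 m/s = 160.9 km/h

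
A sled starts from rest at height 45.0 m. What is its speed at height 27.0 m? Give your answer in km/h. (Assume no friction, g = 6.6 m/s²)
mgh₁ = mgh₂ + ½mv² ⇒ v = √(2g(h₁−h₂)) = √(2·6.6·18.0) = 15.4143 m/s = 55.49 km/h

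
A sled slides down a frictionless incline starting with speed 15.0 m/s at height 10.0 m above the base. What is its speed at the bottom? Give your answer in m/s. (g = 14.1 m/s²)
½mv₀² + mgh = ½mv² ⇒ v = √(v₀² + 2gh) = √(15.0² + 2·14.1·10.0) = 22.52 m/s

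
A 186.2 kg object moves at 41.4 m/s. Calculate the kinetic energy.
KE = ½mv² = ½(186.2)(41.4)² = 159600 J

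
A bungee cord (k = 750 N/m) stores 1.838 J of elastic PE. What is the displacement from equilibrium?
x = √(2·PE/k) = √(2·1.838/750) = 0.07001 m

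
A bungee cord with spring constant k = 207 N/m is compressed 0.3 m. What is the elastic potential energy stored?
PE = ½kx² = ½(207)(0.3)² = 9.315 J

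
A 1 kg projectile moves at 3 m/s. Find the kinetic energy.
KE = ½mv² = ½(1)(3)² = 4.5 J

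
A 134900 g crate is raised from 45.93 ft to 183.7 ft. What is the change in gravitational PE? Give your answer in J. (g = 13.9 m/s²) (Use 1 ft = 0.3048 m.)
Convert to SI: m = 134.9 kg, Δh = 41.9923 m
ΔPE = mgΔh = (134.9)(13.9)(41.9923) = 78740 J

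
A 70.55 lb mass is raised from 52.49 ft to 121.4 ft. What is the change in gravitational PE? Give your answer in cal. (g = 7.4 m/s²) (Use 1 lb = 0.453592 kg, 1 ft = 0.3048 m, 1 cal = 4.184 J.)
Convert to SI: m = 32.0009 kg, Δh = 21.0038 m
ΔPE = mgΔh = (32.0009)(7.4)(21.0038) = 4973.83 J = 1189 cal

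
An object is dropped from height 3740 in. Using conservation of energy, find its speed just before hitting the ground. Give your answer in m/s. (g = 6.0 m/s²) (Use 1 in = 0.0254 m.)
Convert to SI: h = 94.996 m
mgh = ½mv² ⇒ v = √(2gh) = √(2·6.0·94.996) = 33.76 m/s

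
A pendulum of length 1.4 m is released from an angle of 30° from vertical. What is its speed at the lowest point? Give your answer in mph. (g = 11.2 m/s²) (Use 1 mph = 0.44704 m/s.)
h = L(1 − cosθ) = 1.4(1 − cos30°) = 0.187564 m
v = √(2gh) = √(2·11.2·0.187564) = 2.04974 m/s = 4.585 mph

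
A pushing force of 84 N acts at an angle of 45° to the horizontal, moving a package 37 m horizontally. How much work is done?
W = F·d·cosθ = (84)(37)cos(45°) = 2198 J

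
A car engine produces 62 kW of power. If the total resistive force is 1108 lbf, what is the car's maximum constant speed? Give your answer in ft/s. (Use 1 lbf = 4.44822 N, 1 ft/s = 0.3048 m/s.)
Convert to SI: F = 4928.63 N
P = Fv ⇒ v = P/F = 62000 W/4928.63 N = 12.5796 m/s = 41.27 ft/s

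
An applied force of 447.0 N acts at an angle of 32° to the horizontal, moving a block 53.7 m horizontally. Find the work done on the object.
W = F·d·cosθ = (447.0)(53.7)cos(32°) = 20360 J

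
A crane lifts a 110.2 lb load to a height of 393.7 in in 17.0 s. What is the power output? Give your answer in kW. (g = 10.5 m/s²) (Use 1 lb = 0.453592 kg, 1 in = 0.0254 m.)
Convert to SI: m = 49.9858 kg, h = 9.99998 m, t = 17.0 s
P = mgh/t = (49.9858)(10.5)(9.99998)/17.0 = 308.735 W = 0.3087 kW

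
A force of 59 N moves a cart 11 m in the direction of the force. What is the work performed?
W = F·d = (59)(11) = 649.0 J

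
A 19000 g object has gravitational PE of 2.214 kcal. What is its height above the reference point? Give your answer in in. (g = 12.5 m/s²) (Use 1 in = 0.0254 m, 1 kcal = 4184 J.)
Convert to SI: m = 19.0 kg, PE = 9263.38 J
h = PE/(mg) = 9263.38/(19.0·12.5) = 39.0037 m = 1536 in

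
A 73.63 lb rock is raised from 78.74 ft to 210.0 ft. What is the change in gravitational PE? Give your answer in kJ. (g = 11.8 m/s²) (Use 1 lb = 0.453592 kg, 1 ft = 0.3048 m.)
Convert to SI: m = 33.398 kg, Δh = 40.008 m
ΔPE = mgΔh = (33.398)(11.8)(40.008) = 15767.0 J = 15.77 kJ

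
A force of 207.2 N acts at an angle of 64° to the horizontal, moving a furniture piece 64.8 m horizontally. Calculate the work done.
W = F·d·cosθ = (207.2)(64.8)cos(64°) = 5886 J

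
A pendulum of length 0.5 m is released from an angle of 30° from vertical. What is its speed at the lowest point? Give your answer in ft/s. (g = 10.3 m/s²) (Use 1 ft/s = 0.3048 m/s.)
h = L(1 − cosθ) = 0.5(1 − cos30°) = 0.0669873 m
v = √(2gh) = √(2·10.3·0.0669873) = 1.17471 m/s = 3.854 ft/s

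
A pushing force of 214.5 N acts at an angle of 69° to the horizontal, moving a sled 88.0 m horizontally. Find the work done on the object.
W = F·d·cosθ = (214.5)(88.0)cos(69°) = 6765 J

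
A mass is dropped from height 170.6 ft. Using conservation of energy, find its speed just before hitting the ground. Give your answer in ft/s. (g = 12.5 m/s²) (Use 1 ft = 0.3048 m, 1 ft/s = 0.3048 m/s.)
Convert to SI: h = 51.9989 m
mgh = ½mv² ⇒ v = √(2gh) = √(2·12.5·51.9989) = 36.0551 m/s = 118.3 ft/s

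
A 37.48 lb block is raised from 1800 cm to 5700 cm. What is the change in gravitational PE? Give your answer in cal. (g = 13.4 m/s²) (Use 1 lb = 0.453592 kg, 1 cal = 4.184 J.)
Convert to SI: m = 17.0006 kg, Δh = 39.0 m
ΔPE = mgΔh = (17.0006)(13.4)(39.0) = 8884.53 J = 2123 cal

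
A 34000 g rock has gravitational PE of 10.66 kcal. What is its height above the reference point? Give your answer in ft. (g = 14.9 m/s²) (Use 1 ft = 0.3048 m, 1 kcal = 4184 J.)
Convert to SI: m = 34.0 kg, PE = 44601.4 J
h = PE/(mg) = 44601.4/(34.0·14.9) = 88.0407 m = 288.8 ft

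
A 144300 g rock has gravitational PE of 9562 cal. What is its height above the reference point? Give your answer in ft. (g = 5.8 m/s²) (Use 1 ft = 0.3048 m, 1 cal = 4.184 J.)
Convert to SI: m = 144.3 kg, PE = 40007.4 J
h = PE/(mg) = 40007.4/(144.3·5.8) = 47.802 m = 156.8 ft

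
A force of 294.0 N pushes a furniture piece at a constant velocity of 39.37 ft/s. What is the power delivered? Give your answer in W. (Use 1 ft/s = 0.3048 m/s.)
Convert to SI: F = 294.0 N, v = 12.0 m/s
P = Fv = (294.0)(12.0) = 3528 W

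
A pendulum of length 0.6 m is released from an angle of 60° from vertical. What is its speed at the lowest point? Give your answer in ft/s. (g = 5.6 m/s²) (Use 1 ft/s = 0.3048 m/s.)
h = L(1 − cosθ) = 0.6(1 − cos60°) = 0.3 m
v = √(2gh) = √(2·5.6·0.3) = 1.83303 m/s = 6.014 ft/s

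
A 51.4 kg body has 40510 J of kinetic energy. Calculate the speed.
v = √(2·KE/m) = √(2·40510/51.4) = 39.7 m/s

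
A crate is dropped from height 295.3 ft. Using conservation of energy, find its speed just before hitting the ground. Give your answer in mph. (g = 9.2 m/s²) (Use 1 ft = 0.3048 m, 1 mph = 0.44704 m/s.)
Convert to SI: h = 90.0074 m
mgh = ½mv² ⇒ v = √(2gh) = √(2·9.2·90.0074) = 40.6957 m/s = 91.03 mph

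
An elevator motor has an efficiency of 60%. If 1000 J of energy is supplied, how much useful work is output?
W_out = η·W_in = 0.6·1000 = 600.0 J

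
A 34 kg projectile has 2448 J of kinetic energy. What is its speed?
v = √(2·KE/m) = √(2·2448/34) = 12.0 m/s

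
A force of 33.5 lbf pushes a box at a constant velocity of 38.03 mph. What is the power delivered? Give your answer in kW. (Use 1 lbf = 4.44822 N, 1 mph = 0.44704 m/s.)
Convert to SI: F = 149.015 N, v = 17.0009 m/s
P = Fv = (149.015)(17.0009) = 2533.4 W = 2.533 kW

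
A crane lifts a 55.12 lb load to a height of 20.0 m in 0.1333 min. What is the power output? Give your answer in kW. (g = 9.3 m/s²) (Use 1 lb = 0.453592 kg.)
Convert to SI: m = 25.002 kg, h = 20.0 m, t = 7.998 s
P = mgh/t = (25.002)(9.3)(20.0)/7.998 = 581.442 W = 0.5814 kW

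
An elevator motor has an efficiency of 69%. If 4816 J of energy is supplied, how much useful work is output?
W_out = η·W_in = 0.69·4816 = 3323.04 J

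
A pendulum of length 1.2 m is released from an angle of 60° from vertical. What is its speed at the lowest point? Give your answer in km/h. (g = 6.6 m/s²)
h = L(1 − cosθ) = 1.2(1 − cos60°) = 0.6 m
v = √(2gh) = √(2·6.6·0.6) = 2.81425 m/s = 10.13 km/h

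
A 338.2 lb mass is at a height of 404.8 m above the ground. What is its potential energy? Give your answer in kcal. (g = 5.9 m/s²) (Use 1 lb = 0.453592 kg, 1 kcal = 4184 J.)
Convert to SI: m = 153.405 kg, h = 404.8 m
PE = mgh = (153.405)(5.9)(404.8) = 366380 J = 87.57 kcal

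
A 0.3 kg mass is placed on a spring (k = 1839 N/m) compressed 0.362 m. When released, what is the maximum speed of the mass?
½kx² = ½mv² ⇒ v = x√(k/m) = (0.362)√(1839/0.3) = 28.34 m/s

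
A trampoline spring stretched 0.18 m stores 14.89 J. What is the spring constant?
k = 2·PE/x² = 2·14.89/(0.18)² = 919.1 N/m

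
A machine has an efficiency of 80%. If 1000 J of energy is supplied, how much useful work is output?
W_out = η·W_in = 0.8·1000 = 800.0 J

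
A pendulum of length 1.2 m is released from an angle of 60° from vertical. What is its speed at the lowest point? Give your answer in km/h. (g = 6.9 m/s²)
h = L(1 − cosθ) = 1.2(1 − cos60°) = 0.6 m
v = √(2gh) = √(2·6.9·0.6) = 2.8775 m/s = 10.36 km/h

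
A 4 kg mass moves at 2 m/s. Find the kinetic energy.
KE = ½mv² = ½(4)(2)² = 8.0 J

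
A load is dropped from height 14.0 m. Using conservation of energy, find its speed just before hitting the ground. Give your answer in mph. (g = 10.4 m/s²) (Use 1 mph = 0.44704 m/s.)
mgh = ½mv² ⇒ v = √(2gh) = √(2·10.4·14.0) = 17.0646 m/s = 38.17 mph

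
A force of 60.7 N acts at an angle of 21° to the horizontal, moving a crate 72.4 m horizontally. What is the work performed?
W = F·d·cosθ = (60.7)(72.4)cos(21°) = 4103 J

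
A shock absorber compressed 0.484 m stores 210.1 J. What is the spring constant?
k = 2·PE/x² = 2·210.1/(0.484)² = 1794 N/m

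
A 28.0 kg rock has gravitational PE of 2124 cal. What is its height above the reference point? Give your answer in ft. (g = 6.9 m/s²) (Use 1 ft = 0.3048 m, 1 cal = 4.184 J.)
Convert to SI: m = 28.0 kg, PE = 8886.82 J
h = PE/(mg) = 8886.82/(28.0·6.9) = 45.998 m = 150.9 ft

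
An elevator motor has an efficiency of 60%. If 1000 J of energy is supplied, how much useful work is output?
W_out = η·W_in = 0.6·1000 = 600.0 J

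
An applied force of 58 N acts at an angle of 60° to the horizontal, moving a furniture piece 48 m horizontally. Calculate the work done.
W = F·d·cosθ = (58)(48)cos(60°) = 1392 J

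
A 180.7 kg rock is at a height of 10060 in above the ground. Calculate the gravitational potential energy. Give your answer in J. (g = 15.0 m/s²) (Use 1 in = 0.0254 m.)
Convert to SI: m = 180.7 kg, h = 255.524 m
PE = mgh = (180.7)(15.0)(255.524) = 692600 J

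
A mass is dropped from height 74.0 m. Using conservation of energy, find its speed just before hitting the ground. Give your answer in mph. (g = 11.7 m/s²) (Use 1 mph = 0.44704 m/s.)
mgh = ½mv² ⇒ v = √(2gh) = √(2·11.7·74.0) = 41.6125 m/s = 93.08 mph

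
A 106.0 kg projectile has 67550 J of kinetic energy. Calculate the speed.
v = √(2·KE/m) = √(2·67550/106.0) = 35.7 m/s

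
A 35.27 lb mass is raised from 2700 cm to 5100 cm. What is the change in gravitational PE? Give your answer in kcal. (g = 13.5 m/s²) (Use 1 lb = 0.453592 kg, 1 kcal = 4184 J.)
Convert to SI: m = 15.9982 kg, Δh = 24.0 m
ΔPE = mgΔh = (15.9982)(13.5)(24.0) = 5183.41 J = 1.239 kcal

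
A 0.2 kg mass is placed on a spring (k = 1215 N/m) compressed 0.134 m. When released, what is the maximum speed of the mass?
½kx² = ½mv² ⇒ v = x√(k/m) = (0.134)√(1215/0.2) = 10.44 m/s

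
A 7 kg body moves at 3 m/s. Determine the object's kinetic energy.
KE = ½mv² = ½(7)(3)² = 31.5 J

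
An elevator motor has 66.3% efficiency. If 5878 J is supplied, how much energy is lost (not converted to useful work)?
W_lost = W_in(1 − η) = 5878·(1 − 0.663) = 1981 J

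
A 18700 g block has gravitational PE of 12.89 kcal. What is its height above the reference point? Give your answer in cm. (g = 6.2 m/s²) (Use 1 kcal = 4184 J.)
Convert to SI: m = 18.7 kg, PE = 53931.8 J
h = PE/(mg) = 53931.8/(18.7·6.2) = 465.17 m = 46520 cm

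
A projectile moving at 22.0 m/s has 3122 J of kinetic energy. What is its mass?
m = 2·KE/v² = 2·3122/(22.0)² = 12.9 kg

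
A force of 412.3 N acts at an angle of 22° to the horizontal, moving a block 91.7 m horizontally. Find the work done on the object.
W = F·d·cosθ = (412.3)(91.7)cos(22°) = 35050 J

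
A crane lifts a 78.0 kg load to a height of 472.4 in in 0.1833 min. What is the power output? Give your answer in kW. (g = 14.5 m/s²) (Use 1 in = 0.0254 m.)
Convert to SI: m = 78.0 kg, h = 11.999 m, t = 10.998 s
P = mgh/t = (78.0)(14.5)(11.999)/10.998 = 1233.94 W = 1.234 kW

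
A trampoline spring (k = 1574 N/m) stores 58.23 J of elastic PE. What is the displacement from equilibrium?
x = √(2·PE/k) = √(2·58.23/1574) = 0.272 m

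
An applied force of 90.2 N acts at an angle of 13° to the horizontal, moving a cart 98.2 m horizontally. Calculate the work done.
W = F·d·cosθ = (90.2)(98.2)cos(13°) = 8631 J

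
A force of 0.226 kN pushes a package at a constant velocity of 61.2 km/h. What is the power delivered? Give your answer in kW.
Convert to SI: F = 226.0 N, v = 17.0 m/s
P = Fv = (226.0)(17.0) = 3842.0 W = 3.842 kW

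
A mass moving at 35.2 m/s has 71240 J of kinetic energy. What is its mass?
m = 2·KE/v² = 2·71240/(35.2)² = 115.0 kg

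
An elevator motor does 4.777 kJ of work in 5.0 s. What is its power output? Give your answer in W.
Convert to SI: W = 4777.0 J, t = 5.0 s
P = W/t = 4777.0/5.0 = 955.4 W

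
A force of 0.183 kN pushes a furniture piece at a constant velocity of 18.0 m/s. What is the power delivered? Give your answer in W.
Convert to SI: F = 183.0 N, v = 18.0 m/s
P = Fv = (183.0)(18.0) = 3294 W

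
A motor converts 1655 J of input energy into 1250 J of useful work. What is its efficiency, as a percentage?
η = W_out/W_in = 1250/1655 = 75.53%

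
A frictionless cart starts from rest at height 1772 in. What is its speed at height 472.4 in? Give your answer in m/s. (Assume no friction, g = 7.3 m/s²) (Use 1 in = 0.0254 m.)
Convert to SI: h₁−h₂ = 33.0098 m
mgh₁ = mgh₂ + ½mv² ⇒ v = √(2g(h₁−h₂)) = √(2·7.3·33.0098) = 21.95 m/s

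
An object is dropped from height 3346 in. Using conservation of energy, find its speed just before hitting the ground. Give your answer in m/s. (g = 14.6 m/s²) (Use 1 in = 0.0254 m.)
Convert to SI: h = 84.9884 m
mgh = ½mv² ⇒ v = √(2gh) = √(2·14.6·84.9884) = 49.82 m/s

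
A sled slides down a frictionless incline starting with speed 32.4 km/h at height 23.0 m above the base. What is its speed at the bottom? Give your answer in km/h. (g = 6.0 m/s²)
Convert to SI: v₀ = 9.0 m/s, h = 23.0 m
½mv₀² + mgh = ½mv² ⇒ v = √(v₀² + 2gh) = √(9.0² + 2·6.0·23.0) = 18.8944 m/s = 68.02 km/h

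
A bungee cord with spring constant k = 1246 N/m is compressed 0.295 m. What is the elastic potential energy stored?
PE = ½kx² = ½(1246)(0.295)² = 54.22 J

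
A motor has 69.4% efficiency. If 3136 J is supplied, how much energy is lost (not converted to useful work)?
W_lost = W_in(1 − η) = 3136·(1 − 0.694) = 959.6 J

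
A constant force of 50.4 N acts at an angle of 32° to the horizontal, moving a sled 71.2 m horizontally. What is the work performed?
W = F·d·cosθ = (50.4)(71.2)cos(32°) = 3043 J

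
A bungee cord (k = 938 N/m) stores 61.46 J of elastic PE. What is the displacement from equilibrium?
x = √(2·PE/k) = √(2·61.46/938) = 0.362 m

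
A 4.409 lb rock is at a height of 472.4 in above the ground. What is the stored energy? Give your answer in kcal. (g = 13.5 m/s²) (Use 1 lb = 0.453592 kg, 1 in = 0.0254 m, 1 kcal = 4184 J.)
Convert to SI: m = 1.99989 kg, h = 11.999 m
PE = mgh = (1.99989)(13.5)(11.999) = 323.954 J = 0.07743 kcal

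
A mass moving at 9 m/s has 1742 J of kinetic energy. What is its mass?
m = 2·KE/v² = 2·1742/(9)² = 43.01 kg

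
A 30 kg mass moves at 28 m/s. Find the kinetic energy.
KE = ½mv² = ½(30)(28)² = 11760.0 J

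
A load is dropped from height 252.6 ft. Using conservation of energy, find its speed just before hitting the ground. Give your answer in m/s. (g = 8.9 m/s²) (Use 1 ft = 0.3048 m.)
Convert to SI: h = 76.9925 m
mgh = ½mv² ⇒ v = √(2gh) = √(2·8.9·76.9925) = 37.02 m/s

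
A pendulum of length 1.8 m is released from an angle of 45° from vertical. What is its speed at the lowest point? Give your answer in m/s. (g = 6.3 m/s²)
h = L(1 − cosθ) = 1.8(1 − cos45°) = 0.527208 m
v = √(2gh) = √(2·6.3·0.527208) = 2.577 m/s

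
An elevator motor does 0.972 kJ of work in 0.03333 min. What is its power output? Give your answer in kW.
Convert to SI: W = 972.0 J, t = 1.9998 s
P = W/t = 972.0/1.9998 = 486.049 W = 0.486 kW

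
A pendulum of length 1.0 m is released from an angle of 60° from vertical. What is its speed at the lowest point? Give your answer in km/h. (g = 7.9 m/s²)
h = L(1 − cosθ) = 1.0(1 − cos60°) = 0.5 m
v = √(2gh) = √(2·7.9·0.5) = 2.81069 m/s = 10.12 km/h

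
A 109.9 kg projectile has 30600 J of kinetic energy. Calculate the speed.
v = √(2·KE/m) = √(2·30600/109.9) = 23.6 m/s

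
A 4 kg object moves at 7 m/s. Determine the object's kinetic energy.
KE = ½mv² = ½(4)(7)² = 98.0 J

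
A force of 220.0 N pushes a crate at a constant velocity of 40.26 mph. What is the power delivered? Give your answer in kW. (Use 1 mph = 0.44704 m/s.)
Convert to SI: F = 220.0 N, v = 17.9978 m/s
P = Fv = (220.0)(17.9978) = 3959.52 W = 3.96 kW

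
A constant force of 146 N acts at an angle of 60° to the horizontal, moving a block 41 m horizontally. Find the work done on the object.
W = F·d·cosθ = (146)(41)cos(60°) = 2993 J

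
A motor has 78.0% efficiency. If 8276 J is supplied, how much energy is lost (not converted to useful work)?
W_lost = W_in(1 − η) = 8276·(1 − 0.78) = 1821 J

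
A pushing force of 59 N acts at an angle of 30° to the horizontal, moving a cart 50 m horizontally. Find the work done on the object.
W = F·d·cosθ = (59)(50)cos(30°) = 2555 J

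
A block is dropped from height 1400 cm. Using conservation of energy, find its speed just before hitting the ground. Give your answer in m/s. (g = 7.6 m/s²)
Convert to SI: h = 14.0 m
mgh = ½mv² ⇒ v = √(2gh) = √(2·7.6·14.0) = 14.59 m/s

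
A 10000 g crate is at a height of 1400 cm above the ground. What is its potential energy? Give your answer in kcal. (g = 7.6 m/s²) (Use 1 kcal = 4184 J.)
Convert to SI: m = 10.0 kg, h = 14.0 m
PE = mgh = (10.0)(7.6)(14.0) = 1064.0 J = 0.2543 kcal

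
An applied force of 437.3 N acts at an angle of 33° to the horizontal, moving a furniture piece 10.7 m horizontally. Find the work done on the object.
W = F·d·cosθ = (437.3)(10.7)cos(33°) = 3924 J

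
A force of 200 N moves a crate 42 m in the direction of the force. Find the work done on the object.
W = F·d = (200)(42) = 8400 J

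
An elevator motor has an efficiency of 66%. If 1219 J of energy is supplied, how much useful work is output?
W_out = η·W_in = 0.66·1219 = 804.54 J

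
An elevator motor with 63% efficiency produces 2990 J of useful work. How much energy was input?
W_in = W_out/η = 2990/0.63 = 4746 J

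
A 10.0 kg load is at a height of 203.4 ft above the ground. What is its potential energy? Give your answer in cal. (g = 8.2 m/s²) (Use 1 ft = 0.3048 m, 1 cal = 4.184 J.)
Convert to SI: m = 10.0 kg, h = 61.9963 m
PE = mgh = (10.0)(8.2)(61.9963) = 5083.7 J = 1215 cal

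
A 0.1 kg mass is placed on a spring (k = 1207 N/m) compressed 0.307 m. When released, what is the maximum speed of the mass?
½kx² = ½mv² ⇒ v = x√(k/m) = (0.307)√(1207/0.1) = 33.73 m/s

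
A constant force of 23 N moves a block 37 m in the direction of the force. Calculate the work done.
W = F·d = (23)(37) = 851.0 J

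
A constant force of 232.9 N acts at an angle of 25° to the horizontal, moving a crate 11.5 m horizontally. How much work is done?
W = F·d·cosθ = (232.9)(11.5)cos(25°) = 2427 J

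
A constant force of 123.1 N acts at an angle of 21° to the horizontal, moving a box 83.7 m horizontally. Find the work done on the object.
W = F·d·cosθ = (123.1)(83.7)cos(21°) = 9619 J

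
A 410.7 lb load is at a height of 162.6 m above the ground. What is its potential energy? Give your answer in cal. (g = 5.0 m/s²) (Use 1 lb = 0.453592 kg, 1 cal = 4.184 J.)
Convert to SI: m = 186.29 kg, h = 162.6 m
PE = mgh = (186.29)(5.0)(162.6) = 151454 J = 36200 cal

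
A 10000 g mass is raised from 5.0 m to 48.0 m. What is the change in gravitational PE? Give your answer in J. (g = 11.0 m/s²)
Convert to SI: m = 10.0 kg, Δh = 43.0 m
ΔPE = mgΔh = (10.0)(11.0)(43.0) = 4730 J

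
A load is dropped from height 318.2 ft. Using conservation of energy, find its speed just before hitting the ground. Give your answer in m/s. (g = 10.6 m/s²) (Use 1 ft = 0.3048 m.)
Convert to SI: h = 96.9874 m
mgh = ½mv² ⇒ v = √(2gh) = √(2·10.6·96.9874) = 45.34 m/s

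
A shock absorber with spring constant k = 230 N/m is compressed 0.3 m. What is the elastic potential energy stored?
PE = ½kx² = ½(230)(0.3)² = 10.35 J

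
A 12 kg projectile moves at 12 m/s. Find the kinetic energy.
KE = ½mv² = ½(12)(12)² = 864.0 J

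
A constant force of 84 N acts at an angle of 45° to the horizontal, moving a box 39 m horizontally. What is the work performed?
W = F·d·cosθ = (84)(39)cos(45°) = 2316 J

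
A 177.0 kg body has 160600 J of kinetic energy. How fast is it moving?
v = √(2·KE/m) = √(2·160600/177.0) = 42.6 m/s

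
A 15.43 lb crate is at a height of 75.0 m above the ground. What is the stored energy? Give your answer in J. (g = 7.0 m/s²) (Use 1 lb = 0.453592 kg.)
Convert to SI: m = 6.99892 kg, h = 75.0 m
PE = mgh = (6.99892)(7.0)(75.0) = 3674 J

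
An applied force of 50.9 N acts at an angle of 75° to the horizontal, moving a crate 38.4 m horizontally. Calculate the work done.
W = F·d·cosθ = (50.9)(38.4)cos(75°) = 505.9 J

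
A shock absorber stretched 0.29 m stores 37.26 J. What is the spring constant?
k = 2·PE/x² = 2·37.26/(0.29)² = 886.1 N/m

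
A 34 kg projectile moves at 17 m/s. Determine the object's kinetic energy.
KE = ½mv² = ½(34)(17)² = 4913.0 J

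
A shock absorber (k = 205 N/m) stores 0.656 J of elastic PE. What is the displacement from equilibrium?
x = √(2·PE/k) = √(2·0.656/205) = 0.08 m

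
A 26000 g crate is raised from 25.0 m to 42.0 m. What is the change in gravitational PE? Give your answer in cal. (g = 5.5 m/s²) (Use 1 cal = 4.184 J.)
Convert to SI: m = 26.0 kg, Δh = 17.0 m
ΔPE = mgΔh = (26.0)(5.5)(17.0) = 2431.0 J = 581.0 cal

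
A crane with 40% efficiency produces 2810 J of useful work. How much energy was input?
W_in = W_out/η = 2810/0.4 = 7025 J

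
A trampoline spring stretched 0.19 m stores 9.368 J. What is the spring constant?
k = 2·PE/x² = 2·9.368/(0.19)² = 519.0 N/m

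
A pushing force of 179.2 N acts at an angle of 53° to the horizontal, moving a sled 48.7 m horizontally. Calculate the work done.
W = F·d·cosθ = (179.2)(48.7)cos(53°) = 5252 J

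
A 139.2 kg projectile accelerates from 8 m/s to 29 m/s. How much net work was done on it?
W = ΔKE = ½m(v₂² − v₁²) = ½(139.2)(29² − 8²) = 54079.2 J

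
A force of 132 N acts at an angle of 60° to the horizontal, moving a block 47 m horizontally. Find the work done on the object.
W = F·d·cosθ = (132)(47)cos(60°) = 3102 J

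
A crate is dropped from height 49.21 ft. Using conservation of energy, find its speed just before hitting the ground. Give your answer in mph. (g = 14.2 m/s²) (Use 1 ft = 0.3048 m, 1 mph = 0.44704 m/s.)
Convert to SI: h = 14.9992 m
mgh = ½mv² ⇒ v = √(2gh) = √(2·14.2·14.9992) = 20.6392 m/s = 46.17 mph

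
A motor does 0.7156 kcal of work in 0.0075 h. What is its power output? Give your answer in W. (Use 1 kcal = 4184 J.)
Convert to SI: W = 2994.07 J, t = 27.0 s
P = W/t = 2994.07/27.0 = 110.9 W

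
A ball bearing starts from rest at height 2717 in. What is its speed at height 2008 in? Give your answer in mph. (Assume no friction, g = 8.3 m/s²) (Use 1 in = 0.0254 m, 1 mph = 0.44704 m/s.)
Convert to SI: h₁−h₂ = 18.0086 m
mgh₁ = mgh₂ + ½mv² ⇒ v = √(2g(h₁−h₂)) = √(2·8.3·18.0086) = 17.29 m/s = 38.68 mph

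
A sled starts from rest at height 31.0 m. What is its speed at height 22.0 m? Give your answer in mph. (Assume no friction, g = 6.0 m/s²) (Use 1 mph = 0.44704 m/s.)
mgh₁ = mgh₂ + ½mv² ⇒ v = √(2g(h₁−h₂)) = √(2·6.0·9.0) = 10.3923 m/s = 23.25 mph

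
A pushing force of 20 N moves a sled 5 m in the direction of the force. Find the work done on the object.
W = F·d = (20)(5) = 100.0 J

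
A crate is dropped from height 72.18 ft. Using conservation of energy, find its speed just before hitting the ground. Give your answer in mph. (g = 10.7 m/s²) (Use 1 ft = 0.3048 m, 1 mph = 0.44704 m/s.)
Convert to SI: h = 22.0005 m
mgh = ½mv² ⇒ v = √(2gh) = √(2·10.7·22.0005) = 21.6982 m/s = 48.54 mph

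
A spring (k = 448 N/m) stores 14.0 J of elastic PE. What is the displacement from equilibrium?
x = √(2·PE/k) = √(2·14.0/448) = 0.25 m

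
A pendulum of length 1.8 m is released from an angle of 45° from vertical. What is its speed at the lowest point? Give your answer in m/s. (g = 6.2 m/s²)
h = L(1 − cosθ) = 1.8(1 − cos45°) = 0.527208 m
v = √(2gh) = √(2·6.2·0.527208) = 2.557 m/s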